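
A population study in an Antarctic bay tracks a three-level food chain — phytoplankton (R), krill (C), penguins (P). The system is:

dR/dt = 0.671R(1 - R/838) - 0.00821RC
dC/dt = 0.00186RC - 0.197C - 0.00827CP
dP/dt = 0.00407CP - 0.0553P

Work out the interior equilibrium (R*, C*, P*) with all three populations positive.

From dP/dt = 0: 0.00407C* = 0.0553, so C* = 13.6.
From dR/dt = 0: 0.671(1 - R*/838) = 0.00821·13.6, giving R* = 838·(1 - 0.166) = 699.
From dC/dt = 0: 0.00186·699 - 0.197 = 0.00827P*, so P* = 1.1/0.00827 = 133.

R* ≈ 699, C* ≈ 13.6, P* ≈ 133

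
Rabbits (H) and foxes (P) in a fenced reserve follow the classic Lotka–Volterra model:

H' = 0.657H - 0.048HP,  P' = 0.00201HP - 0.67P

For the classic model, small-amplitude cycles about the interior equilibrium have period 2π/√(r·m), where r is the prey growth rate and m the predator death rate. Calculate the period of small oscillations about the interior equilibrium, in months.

Here r = 0.657 and m = 0.67, so r·m = 0.44.
ω = √0.44 = 0.663 per month, hence T = 2π/ω ≈ 9.47 months.

T ≈ 9.47 months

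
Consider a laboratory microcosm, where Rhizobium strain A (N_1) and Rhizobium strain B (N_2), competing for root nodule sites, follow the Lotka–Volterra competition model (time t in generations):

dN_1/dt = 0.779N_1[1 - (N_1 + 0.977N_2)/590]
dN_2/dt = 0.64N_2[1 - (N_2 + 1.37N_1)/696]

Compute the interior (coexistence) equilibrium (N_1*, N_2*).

N_1* ≈ 266, N_2* ≈ 332

Setting both brackets to zero gives the nullclines N_1 + 0.977N_2 = 590 and 1.37N_1 + N_2 = 696.
Substituting N_2 = 696 - 1.37N_1 into the first: N_1(1 - 0.977·1.37) = 590 - 0.977·696.
So N_1* = -90/-0.338 = 266, and then N_2* = 696 - 1.37·266 = 332.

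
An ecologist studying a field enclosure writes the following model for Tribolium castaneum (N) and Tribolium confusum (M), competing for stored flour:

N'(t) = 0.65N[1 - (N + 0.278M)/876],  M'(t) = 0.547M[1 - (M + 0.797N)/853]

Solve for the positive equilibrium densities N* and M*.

Setting both brackets to zero gives the nullclines N + 0.278M = 876 and 0.797N + M = 853.
Substituting M = 853 - 0.797N into the first: N(1 - 0.278·0.797) = 876 - 0.278·853.
So N* = 639/0.778 = 821, and then M* = 853 - 0.797·821 = 199.

N* ≈ 821, M* ≈ 199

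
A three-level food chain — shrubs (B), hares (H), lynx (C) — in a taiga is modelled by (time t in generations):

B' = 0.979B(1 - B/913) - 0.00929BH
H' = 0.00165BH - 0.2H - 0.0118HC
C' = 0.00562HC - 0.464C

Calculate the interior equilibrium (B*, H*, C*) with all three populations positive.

B* ≈ 198, H* ≈ 82.6, C* ≈ 10.7

From dC/dt = 0: 0.00562H* = 0.464, so H* = 82.6.
From dB/dt = 0: 0.979(1 - B*/913) = 0.00929·82.6, giving B* = 913·(1 - 0.783) = 198.
From dH/dt = 0: 0.00165·198 - 0.2 = 0.0118C*, so C* = 0.126/0.0118 = 10.7.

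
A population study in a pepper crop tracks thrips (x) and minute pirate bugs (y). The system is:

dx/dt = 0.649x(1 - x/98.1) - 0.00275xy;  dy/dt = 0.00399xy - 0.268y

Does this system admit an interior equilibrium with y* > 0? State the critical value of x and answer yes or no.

The predator equation gives dy/dt > 0 only when x > 0.268/0.00399 = 67.2.
Without the predator, x → K = 98.1. Since 98.1 > 67.2, the predator can invade and persist.

Threshold x = 67.2; K > 67.2, so yes, the predator persists.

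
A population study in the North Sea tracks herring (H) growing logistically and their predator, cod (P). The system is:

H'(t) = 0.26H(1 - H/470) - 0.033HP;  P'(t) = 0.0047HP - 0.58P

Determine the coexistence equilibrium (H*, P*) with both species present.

H* ≈ 123, P* ≈ 5.81

From dP/dt = 0 with P > 0: 0.0047H* = 0.58, so H* = 123.
Substitute into dH/dt = 0: 0.26(1 - 123/470) = 0.033P*.
The bracket is 0.737, giving P* = 0.192/0.033 = 5.81.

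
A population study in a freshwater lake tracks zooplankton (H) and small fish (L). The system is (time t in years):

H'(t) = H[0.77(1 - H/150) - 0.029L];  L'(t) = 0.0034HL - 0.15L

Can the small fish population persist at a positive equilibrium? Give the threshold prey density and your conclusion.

Threshold H = 44.1; K > 44.1, so yes, the predator persists.

The predator equation gives dL/dt > 0 only when H > 0.15/0.0034 = 44.1.
Without the predator, H → K = 150. Since 150 > 44.1, the predator can invade and persist.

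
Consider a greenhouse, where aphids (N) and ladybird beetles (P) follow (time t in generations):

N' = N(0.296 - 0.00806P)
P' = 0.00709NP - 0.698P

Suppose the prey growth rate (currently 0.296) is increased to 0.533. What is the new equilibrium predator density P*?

P* ≈ 66.1

At the interior fixed point, setting dN/dt = 0 with N > 0 fixes P* = (prey growth rate)/(NP coefficient) — independent of the other coefficients.
With the change, P* = 0.533/0.00806 = 66.1; it rises from 36.7.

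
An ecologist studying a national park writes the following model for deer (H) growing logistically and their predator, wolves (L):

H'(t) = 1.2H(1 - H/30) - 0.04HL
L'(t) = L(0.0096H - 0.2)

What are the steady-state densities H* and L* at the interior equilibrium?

H* ≈ 20.8, L* ≈ 9.17

From dL/dt = 0 with L > 0: 0.0096H* = 0.2, so H* = 20.8.
Substitute into dH/dt = 0: 1.2(1 - 20.8/30) = 0.04L*.
The bracket is 0.306, giving L* = 0.367/0.04 = 9.17.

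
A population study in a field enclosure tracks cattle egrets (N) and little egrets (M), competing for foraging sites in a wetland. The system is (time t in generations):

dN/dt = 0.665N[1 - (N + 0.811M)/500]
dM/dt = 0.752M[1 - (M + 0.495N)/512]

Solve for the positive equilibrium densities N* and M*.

Setting both brackets to zero gives the nullclines N + 0.811M = 500 and 0.495N + M = 512.
Substituting M = 512 - 0.495N into the first: N(1 - 0.811·0.495) = 500 - 0.811·512.
So N* = 84.8/0.599 = 142, and then M* = 512 - 0.495·142 = 442.

N* ≈ 142, M* ≈ 442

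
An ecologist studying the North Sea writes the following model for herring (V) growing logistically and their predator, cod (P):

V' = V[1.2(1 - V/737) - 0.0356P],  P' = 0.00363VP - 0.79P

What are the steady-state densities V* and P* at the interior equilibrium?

From dP/dt = 0 with P > 0: 0.00363V* = 0.79, so V* = 218.
Substitute into dV/dt = 0: 1.2(1 - 218/737) = 0.0356P*.
The bracket is 0.705, giving P* = 0.846/0.0356 = 23.8.

V* ≈ 218, P* ≈ 23.8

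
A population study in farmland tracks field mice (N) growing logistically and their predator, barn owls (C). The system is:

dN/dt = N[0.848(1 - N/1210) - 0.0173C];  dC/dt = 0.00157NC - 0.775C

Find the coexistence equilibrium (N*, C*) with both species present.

From dC/dt = 0 with C > 0: 0.00157N* = 0.775, so N* = 494.
Substitute into dN/dt = 0: 0.848(1 - 494/1210) = 0.0173C*.
The bracket is 0.592, giving C* = 0.502/0.0173 = 29.

N* ≈ 494, C* ≈ 29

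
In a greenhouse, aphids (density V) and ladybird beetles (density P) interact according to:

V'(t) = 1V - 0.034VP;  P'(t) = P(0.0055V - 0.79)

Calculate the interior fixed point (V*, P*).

Set dP/dt = 0 with P > 0: 0.0055V - 0.79 = 0, so V* = 0.79/0.0055 = 144.
Set dV/dt = 0 with V > 0: 1 - 0.034P = 0, so P* = 1/0.034 = 29.4.

V* ≈ 144, P* ≈ 29.4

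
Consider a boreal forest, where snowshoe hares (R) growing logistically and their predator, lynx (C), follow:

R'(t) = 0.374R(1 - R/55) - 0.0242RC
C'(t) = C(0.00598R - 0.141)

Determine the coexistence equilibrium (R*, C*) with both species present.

R* ≈ 23.6, C* ≈ 8.83

From dC/dt = 0 with C > 0: 0.00598R* = 0.141, so R* = 23.6.
Substitute into dR/dt = 0: 0.374(1 - 23.6/55) = 0.0242C*.
The bracket is 0.571, giving C* = 0.214/0.0242 = 8.83.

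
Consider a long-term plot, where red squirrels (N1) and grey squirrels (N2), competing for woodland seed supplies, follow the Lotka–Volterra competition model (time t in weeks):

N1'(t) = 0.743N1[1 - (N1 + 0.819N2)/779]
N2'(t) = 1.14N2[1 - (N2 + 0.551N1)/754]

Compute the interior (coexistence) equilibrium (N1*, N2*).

Setting both brackets to zero gives the nullclines N1 + 0.819N2 = 779 and 0.551N1 + N2 = 754.
Substituting N2 = 754 - 0.551N1 into the first: N1(1 - 0.819·0.551) = 779 - 0.819·754.
So N1* = 161/0.549 = 294, and then N2* = 754 - 0.551·294 = 592.

N1* ≈ 294, N2* ≈ 592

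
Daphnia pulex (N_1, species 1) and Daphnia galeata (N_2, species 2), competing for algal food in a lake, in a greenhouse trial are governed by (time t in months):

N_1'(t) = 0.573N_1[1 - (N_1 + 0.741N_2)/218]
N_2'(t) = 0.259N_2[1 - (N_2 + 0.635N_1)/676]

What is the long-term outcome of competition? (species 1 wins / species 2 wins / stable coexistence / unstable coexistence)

species 2 excludes species 1

Compare the nullcline intercepts: K1/α12 = 218/0.741 = 294 < K2 = 676; K2/α21 = 676/0.635 = 1060 > K1 = 218.
Since the inequalities point opposite ways, species 2 can invade but species 1 cannot.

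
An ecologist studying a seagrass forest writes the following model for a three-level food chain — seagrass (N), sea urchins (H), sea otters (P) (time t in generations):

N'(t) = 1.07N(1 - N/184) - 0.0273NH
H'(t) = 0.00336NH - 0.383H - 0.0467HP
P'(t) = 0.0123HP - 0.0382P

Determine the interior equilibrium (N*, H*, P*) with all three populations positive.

From dP/dt = 0: 0.0123H* = 0.0382, so H* = 3.11.
From dN/dt = 0: 1.07(1 - N*/184) = 0.0273·3.11, giving N* = 184·(1 - 0.0792) = 169.
From dH/dt = 0: 0.00336·169 - 0.383 = 0.0467P*, so P* = 0.186/0.0467 = 3.99.

N* ≈ 169, H* ≈ 3.11, P* ≈ 3.99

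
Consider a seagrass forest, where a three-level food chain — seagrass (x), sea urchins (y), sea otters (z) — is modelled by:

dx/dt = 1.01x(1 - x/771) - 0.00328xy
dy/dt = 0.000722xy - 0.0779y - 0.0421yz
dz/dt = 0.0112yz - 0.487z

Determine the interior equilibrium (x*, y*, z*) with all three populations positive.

x* ≈ 662, y* ≈ 43.5, z* ≈ 9.5

From dz/dt = 0: 0.0112y* = 0.487, so y* = 43.5.
From dx/dt = 0: 1.01(1 - x*/771) = 0.00328·43.5, giving x* = 771·(1 - 0.141) = 662.
From dy/dt = 0: 0.000722·662 - 0.0779 = 0.0421z*, so z* = 0.4/0.0421 = 9.5.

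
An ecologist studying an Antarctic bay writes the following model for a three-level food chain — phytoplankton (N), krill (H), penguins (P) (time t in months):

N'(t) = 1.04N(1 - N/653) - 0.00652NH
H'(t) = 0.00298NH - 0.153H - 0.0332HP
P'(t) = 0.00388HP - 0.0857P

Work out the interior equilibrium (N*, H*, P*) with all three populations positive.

N* ≈ 563, H* ≈ 22.1, P* ≈ 45.9

From dP/dt = 0: 0.00388H* = 0.0857, so H* = 22.1.
From dN/dt = 0: 1.04(1 - N*/653) = 0.00652·22.1, giving N* = 653·(1 - 0.138) = 563.
From dH/dt = 0: 0.00298·563 - 0.153 = 0.0332P*, so P* = 1.52/0.0332 = 45.9.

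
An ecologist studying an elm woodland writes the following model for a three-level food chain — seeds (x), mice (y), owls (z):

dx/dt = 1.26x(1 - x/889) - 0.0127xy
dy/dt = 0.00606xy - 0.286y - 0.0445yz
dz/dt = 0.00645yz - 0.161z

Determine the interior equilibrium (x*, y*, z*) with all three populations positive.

From dz/dt = 0: 0.00645y* = 0.161, so y* = 25.
From dx/dt = 0: 1.26(1 - x*/889) = 0.0127·25, giving x* = 889·(1 - 0.252) = 665.
From dy/dt = 0: 0.00606·665 - 0.286 = 0.0445z*, so z* = 3.75/0.0445 = 84.2.

x* ≈ 665, y* ≈ 25, z* ≈ 84.2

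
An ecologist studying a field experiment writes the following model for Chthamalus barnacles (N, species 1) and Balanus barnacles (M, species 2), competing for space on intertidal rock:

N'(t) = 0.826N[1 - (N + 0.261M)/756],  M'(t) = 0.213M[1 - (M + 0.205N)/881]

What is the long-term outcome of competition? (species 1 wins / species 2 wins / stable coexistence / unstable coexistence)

Compare the nullcline intercepts: K1/α12 = 756/0.261 = 2900 > K2 = 881; K2/α21 = 881/0.205 = 4300 > K1 = 756.
Since both inequalities hold, each species can invade when rare, so the interior equilibrium is stable.

stable coexistence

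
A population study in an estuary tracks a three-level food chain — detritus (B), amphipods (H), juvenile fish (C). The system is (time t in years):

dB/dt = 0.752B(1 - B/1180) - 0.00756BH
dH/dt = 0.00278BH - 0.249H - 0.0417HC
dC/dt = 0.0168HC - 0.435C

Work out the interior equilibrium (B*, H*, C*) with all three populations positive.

From dC/dt = 0: 0.0168H* = 0.435, so H* = 25.9.
From dB/dt = 0: 0.752(1 - B*/1180) = 0.00756·25.9, giving B* = 1180·(1 - 0.26) = 873.
From dH/dt = 0: 0.00278·873 - 0.249 = 0.0417C*, so C* = 2.18/0.0417 = 52.2.

B* ≈ 873, H* ≈ 25.9, C* ≈ 52.2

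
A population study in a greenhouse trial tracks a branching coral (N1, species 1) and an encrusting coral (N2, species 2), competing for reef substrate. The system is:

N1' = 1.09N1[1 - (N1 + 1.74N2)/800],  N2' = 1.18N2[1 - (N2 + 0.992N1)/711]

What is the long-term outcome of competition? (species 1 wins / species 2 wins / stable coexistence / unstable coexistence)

unstable coexistence (outcome depends on initial conditions)

Compare the nullcline intercepts: K1/α12 = 800/1.74 = 460 < K2 = 711; K2/α21 = 711/0.992 = 717 < K1 = 800.
Since both are reversed, neither can invade when rare; the interior point is a saddle.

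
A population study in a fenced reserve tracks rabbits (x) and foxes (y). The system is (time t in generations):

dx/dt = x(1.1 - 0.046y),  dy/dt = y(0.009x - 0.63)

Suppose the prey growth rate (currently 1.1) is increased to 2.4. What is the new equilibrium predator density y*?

At the interior fixed point, setting dx/dt = 0 with x > 0 fixes y* = (prey growth rate)/(xy coefficient) — independent of the other coefficients.
With the change, y* = 2.4/0.046 = 52.2; it rises from 23.9.

y* ≈ 52.2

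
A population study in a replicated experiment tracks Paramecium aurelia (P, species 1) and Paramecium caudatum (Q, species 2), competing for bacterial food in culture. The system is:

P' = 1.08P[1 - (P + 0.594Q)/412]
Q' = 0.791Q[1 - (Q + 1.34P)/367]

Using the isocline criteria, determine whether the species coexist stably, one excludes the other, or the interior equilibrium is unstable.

Compare the nullcline intercepts: K1/α12 = 412/0.594 = 694 > K2 = 367; K2/α21 = 367/1.34 = 274 < K1 = 412.
Since the inequalities point opposite ways, species 1 can invade but species 2 cannot.

species 1 excludes species 2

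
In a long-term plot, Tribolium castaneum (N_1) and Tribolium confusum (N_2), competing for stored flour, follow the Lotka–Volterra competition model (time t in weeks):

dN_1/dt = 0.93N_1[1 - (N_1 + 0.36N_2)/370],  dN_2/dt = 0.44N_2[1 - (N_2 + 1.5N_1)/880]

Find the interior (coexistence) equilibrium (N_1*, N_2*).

N_1* ≈ 116, N_2* ≈ 707

Setting both brackets to zero gives the nullclines N_1 + 0.36N_2 = 370 and 1.5N_1 + N_2 = 880.
Substituting N_2 = 880 - 1.5N_1 into the first: N_1(1 - 0.36·1.5) = 370 - 0.36·880.
So N_1* = 53.2/0.46 = 116, and then N_2* = 880 - 1.5·116 = 707.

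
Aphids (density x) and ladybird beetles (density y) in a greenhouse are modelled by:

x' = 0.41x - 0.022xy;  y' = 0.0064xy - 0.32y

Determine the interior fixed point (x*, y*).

Set dy/dt = 0 with y > 0: 0.0064x - 0.32 = 0, so x* = 0.32/0.0064 = 50.
Set dx/dt = 0 with x > 0: 0.41 - 0.022y = 0, so y* = 0.41/0.022 = 18.6.

x* ≈ 50, y* ≈ 18.6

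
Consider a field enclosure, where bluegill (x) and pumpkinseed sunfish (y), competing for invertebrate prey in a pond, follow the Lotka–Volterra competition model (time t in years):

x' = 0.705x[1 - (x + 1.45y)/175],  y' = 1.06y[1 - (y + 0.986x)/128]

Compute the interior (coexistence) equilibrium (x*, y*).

x* ≈ 24.7, y* ≈ 104

Setting both brackets to zero gives the nullclines x + 1.45y = 175 and 0.986x + y = 128.
Substituting y = 128 - 0.986x into the first: x(1 - 1.45·0.986) = 175 - 1.45·128.
So x* = -10.6/-0.43 = 24.7, and then y* = 128 - 0.986·24.7 = 104.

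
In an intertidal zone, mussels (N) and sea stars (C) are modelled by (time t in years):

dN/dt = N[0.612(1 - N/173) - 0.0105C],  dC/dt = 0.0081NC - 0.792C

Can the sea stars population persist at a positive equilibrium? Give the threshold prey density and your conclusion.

The predator equation gives dC/dt > 0 only when N > 0.792/0.0081 = 97.8.
Without the predator, N → K = 173. Since 173 > 97.8, the predator can invade and persist.

Threshold N = 97.8; K > 97.8, so yes, the predator persists.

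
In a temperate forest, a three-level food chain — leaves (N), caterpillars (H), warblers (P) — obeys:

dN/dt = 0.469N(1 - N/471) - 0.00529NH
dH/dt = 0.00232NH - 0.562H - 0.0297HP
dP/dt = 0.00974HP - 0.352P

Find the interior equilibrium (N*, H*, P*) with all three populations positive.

N* ≈ 279, H* ≈ 36.1, P* ≈ 2.87

From dP/dt = 0: 0.00974H* = 0.352, so H* = 36.1.
From dN/dt = 0: 0.469(1 - N*/471) = 0.00529·36.1, giving N* = 471·(1 - 0.408) = 279.
From dH/dt = 0: 0.00232·279 - 0.562 = 0.0297P*, so P* = 0.0853/0.0297 = 2.87.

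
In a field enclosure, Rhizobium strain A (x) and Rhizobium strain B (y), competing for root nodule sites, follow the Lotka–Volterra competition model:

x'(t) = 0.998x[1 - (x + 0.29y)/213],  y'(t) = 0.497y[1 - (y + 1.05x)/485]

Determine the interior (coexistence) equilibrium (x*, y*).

Setting both brackets to zero gives the nullclines x + 0.29y = 213 and 1.05x + y = 485.
Substituting y = 485 - 1.05x into the first: x(1 - 0.29·1.05) = 213 - 0.29·485.
So x* = 72.4/0.696 = 104, and then y* = 485 - 1.05·104 = 376.

x* ≈ 104, y* ≈ 376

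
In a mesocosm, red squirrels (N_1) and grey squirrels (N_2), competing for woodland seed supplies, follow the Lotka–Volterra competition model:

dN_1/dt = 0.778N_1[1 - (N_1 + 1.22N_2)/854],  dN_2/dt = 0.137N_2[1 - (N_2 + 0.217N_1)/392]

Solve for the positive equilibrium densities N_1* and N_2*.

Setting both brackets to zero gives the nullclines N_1 + 1.22N_2 = 854 and 0.217N_1 + N_2 = 392.
Substituting N_2 = 392 - 0.217N_1 into the first: N_1(1 - 1.22·0.217) = 854 - 1.22·392.
So N_1* = 376/0.735 = 511, and then N_2* = 392 - 0.217·511 = 281.

N_1* ≈ 511, N_2* ≈ 281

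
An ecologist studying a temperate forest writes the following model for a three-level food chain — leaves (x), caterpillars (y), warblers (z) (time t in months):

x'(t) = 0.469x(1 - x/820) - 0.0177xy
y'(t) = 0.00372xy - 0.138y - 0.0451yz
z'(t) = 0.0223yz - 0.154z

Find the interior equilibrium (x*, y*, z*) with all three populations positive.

From dz/dt = 0: 0.0223y* = 0.154, so y* = 6.91.
From dx/dt = 0: 0.469(1 - x*/820) = 0.0177·6.91, giving x* = 820·(1 - 0.261) = 606.
From dy/dt = 0: 0.00372·606 - 0.138 = 0.0451z*, so z* = 2.12/0.0451 = 46.9.

x* ≈ 606, y* ≈ 6.91, z* ≈ 46.9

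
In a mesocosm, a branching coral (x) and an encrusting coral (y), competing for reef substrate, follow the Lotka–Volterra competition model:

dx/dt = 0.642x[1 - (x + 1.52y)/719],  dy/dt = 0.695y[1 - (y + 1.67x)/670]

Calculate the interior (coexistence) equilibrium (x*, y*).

x* ≈ 195, y* ≈ 345

Setting both brackets to zero gives the nullclines x + 1.52y = 719 and 1.67x + y = 670.
Substituting y = 670 - 1.67x into the first: x(1 - 1.52·1.67) = 719 - 1.52·670.
So x* = -299/-1.54 = 195, and then y* = 670 - 1.67·195 = 345.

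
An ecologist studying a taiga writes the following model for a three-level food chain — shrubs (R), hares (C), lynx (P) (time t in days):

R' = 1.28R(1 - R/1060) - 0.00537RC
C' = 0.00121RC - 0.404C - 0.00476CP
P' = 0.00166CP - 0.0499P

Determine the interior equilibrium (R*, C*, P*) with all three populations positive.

From dP/dt = 0: 0.00166C* = 0.0499, so C* = 30.1.
From dR/dt = 0: 1.28(1 - R*/1060) = 0.00537·30.1, giving R* = 1060·(1 - 0.126) = 926.
From dC/dt = 0: 0.00121·926 - 0.404 = 0.00476P*, so P* = 0.717/0.00476 = 151.

R* ≈ 926, C* ≈ 30.1, P* ≈ 151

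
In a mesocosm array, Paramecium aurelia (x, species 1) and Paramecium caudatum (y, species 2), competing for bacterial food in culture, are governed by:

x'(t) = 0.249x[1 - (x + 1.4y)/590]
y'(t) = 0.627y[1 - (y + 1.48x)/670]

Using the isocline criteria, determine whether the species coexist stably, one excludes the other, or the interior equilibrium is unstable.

Compare the nullcline intercepts: K1/α12 = 590/1.4 = 421 < K2 = 670; K2/α21 = 670/1.48 = 453 < K1 = 590.
Since both are reversed, neither can invade when rare; the interior point is a saddle.

unstable coexistence (outcome depends on initial conditions)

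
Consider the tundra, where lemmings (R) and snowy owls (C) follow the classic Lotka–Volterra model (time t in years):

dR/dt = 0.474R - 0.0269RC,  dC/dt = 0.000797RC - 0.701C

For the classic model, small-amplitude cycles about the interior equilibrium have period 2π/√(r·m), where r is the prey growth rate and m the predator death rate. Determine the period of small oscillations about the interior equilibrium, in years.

T ≈ 10.9 years

Here r = 0.474 and m = 0.701, so r·m = 0.332.
ω = √0.332 = 0.576 per year, hence T = 2π/ω ≈ 10.9 years.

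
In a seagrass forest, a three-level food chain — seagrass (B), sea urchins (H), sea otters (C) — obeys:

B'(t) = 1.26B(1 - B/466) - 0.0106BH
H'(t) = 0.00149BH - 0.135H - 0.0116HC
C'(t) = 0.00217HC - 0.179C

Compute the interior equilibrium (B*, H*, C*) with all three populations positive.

B* ≈ 143, H* ≈ 82.5, C* ≈ 6.68

From dC/dt = 0: 0.00217H* = 0.179, so H* = 82.5.
From dB/dt = 0: 1.26(1 - B*/466) = 0.0106·82.5, giving B* = 466·(1 - 0.694) = 143.
From dH/dt = 0: 0.00149·143 - 0.135 = 0.0116C*, so C* = 0.0775/0.0116 = 6.68.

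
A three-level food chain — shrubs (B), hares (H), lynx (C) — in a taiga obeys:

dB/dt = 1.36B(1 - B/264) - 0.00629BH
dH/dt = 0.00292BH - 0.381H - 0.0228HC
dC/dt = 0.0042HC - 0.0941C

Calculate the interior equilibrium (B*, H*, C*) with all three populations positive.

B* ≈ 237, H* ≈ 22.4, C* ≈ 13.6

From dC/dt = 0: 0.0042H* = 0.0941, so H* = 22.4.
From dB/dt = 0: 1.36(1 - B*/264) = 0.00629·22.4, giving B* = 264·(1 - 0.104) = 237.
From dH/dt = 0: 0.00292·237 - 0.381 = 0.0228C*, so C* = 0.31/0.0228 = 13.6.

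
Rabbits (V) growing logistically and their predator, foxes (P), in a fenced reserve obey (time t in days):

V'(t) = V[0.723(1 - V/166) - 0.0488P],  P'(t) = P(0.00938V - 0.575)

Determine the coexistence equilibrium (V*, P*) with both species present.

V* ≈ 61.3, P* ≈ 9.34

From dP/dt = 0 with P > 0: 0.00938V* = 0.575, so V* = 61.3.
Substitute into dV/dt = 0: 0.723(1 - 61.3/166) = 0.0488P*.
The bracket is 0.631, giving P* = 0.456/0.0488 = 9.34.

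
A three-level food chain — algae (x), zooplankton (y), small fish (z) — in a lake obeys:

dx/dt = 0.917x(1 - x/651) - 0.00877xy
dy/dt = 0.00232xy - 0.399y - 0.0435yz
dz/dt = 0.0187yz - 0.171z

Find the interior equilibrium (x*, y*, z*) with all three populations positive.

From dz/dt = 0: 0.0187y* = 0.171, so y* = 9.14.
From dx/dt = 0: 0.917(1 - x*/651) = 0.00877·9.14, giving x* = 651·(1 - 0.0875) = 594.
From dy/dt = 0: 0.00232·594 - 0.399 = 0.0435z*, so z* = 0.979/0.0435 = 22.5.

x* ≈ 594, y* ≈ 9.14, z* ≈ 22.5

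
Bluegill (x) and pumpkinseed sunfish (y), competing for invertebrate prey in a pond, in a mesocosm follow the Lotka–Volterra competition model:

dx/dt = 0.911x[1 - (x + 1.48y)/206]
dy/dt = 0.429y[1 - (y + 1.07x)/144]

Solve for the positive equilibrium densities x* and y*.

Setting both brackets to zero gives the nullclines x + 1.48y = 206 and 1.07x + y = 144.
Substituting y = 144 - 1.07x into the first: x(1 - 1.48·1.07) = 206 - 1.48·144.
So x* = -7.12/-0.584 = 12.2, and then y* = 144 - 1.07·12.2 = 131.

x* ≈ 12.2, y* ≈ 131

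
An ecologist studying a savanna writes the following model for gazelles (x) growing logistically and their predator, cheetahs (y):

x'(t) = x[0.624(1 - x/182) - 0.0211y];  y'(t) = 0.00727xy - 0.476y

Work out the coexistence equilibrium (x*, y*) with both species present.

From dy/dt = 0 with y > 0: 0.00727x* = 0.476, so x* = 65.5.
Substitute into dx/dt = 0: 0.624(1 - 65.5/182) = 0.0211y*.
The bracket is 0.64, giving y* = 0.4/0.0211 = 18.9.

x* ≈ 65.5, y* ≈ 18.9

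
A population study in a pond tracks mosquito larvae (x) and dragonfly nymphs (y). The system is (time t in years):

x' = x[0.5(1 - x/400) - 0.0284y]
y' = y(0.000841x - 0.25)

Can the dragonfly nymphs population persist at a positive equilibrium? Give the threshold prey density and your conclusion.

Threshold x = 297; K > 297, so yes, the predator persists.

The predator equation gives dy/dt > 0 only when x > 0.25/0.000841 = 297.
Without the predator, x → K = 400. Since 400 > 297, the predator can invade and persist.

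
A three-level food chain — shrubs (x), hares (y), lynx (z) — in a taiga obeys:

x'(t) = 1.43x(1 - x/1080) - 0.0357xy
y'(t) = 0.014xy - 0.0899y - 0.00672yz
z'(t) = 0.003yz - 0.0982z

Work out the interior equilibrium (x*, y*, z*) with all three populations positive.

From dz/dt = 0: 0.003y* = 0.0982, so y* = 32.7.
From dx/dt = 0: 1.43(1 - x*/1080) = 0.0357·32.7, giving x* = 1080·(1 - 0.817) = 197.
From dy/dt = 0: 0.014·197 - 0.0899 = 0.00672z*, so z* = 2.67/0.00672 = 398.

x* ≈ 197, y* ≈ 32.7, z* ≈ 398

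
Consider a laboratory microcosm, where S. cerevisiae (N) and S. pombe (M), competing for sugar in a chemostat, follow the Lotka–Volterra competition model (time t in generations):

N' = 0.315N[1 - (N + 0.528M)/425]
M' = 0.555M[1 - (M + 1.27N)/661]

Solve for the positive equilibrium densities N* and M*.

Setting both brackets to zero gives the nullclines N + 0.528M = 425 and 1.27N + M = 661.
Substituting M = 661 - 1.27N into the first: N(1 - 0.528·1.27) = 425 - 0.528·661.
So N* = 76/0.329 = 231, and then M* = 661 - 1.27·231 = 368.

N* ≈ 231, M* ≈ 368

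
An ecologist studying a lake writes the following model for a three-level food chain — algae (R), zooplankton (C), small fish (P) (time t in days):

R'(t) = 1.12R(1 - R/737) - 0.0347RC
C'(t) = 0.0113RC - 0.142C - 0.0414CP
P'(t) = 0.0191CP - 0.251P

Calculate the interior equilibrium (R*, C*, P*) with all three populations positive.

From dP/dt = 0: 0.0191C* = 0.251, so C* = 13.1.
From dR/dt = 0: 1.12(1 - R*/737) = 0.0347·13.1, giving R* = 737·(1 - 0.407) = 437.
From dC/dt = 0: 0.0113·437 - 0.142 = 0.0414P*, so P* = 4.8/0.0414 = 116.

R* ≈ 437, C* ≈ 13.1, P* ≈ 116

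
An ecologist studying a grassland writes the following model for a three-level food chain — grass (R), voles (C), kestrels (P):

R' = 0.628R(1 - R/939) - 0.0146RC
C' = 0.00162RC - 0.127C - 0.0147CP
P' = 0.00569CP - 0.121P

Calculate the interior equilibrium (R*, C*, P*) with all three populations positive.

R* ≈ 475, C* ≈ 21.3, P* ≈ 43.7

From dP/dt = 0: 0.00569C* = 0.121, so C* = 21.3.
From dR/dt = 0: 0.628(1 - R*/939) = 0.0146·21.3, giving R* = 939·(1 - 0.494) = 475.
From dC/dt = 0: 0.00162·475 - 0.127 = 0.0147P*, so P* = 0.642/0.0147 = 43.7.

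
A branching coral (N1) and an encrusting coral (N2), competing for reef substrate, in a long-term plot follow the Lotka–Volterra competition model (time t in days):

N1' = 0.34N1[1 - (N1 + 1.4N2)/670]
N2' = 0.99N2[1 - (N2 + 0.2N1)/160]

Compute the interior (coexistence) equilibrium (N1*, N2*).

Setting both brackets to zero gives the nullclines N1 + 1.4N2 = 670 and 0.2N1 + N2 = 160.
Substituting N2 = 160 - 0.2N1 into the first: N1(1 - 1.4·0.2) = 670 - 1.4·160.
So N1* = 446/0.72 = 619, and then N2* = 160 - 0.2·619 = 36.1.

N1* ≈ 619, N2* ≈ 36.1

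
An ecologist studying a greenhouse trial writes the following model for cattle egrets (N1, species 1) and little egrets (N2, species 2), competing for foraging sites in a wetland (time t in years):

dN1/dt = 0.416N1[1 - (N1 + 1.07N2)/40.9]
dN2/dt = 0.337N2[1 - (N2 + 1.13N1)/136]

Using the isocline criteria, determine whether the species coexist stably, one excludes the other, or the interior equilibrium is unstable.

Compare the nullcline intercepts: K1/α12 = 40.9/1.07 = 38.2 < K2 = 136; K2/α21 = 136/1.13 = 120 > K1 = 40.9.
Since the inequalities point opposite ways, species 2 can invade but species 1 cannot.

species 2 excludes species 1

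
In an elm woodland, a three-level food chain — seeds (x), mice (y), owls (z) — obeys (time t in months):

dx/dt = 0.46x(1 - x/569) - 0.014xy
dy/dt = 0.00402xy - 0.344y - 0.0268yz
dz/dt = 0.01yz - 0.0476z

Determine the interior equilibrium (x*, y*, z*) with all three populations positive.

From dz/dt = 0: 0.01y* = 0.0476, so y* = 4.76.
From dx/dt = 0: 0.46(1 - x*/569) = 0.014·4.76, giving x* = 569·(1 - 0.145) = 487.
From dy/dt = 0: 0.00402·487 - 0.344 = 0.0268z*, so z* = 1.61/0.0268 = 60.1.

x* ≈ 487, y* ≈ 4.76, z* ≈ 60.1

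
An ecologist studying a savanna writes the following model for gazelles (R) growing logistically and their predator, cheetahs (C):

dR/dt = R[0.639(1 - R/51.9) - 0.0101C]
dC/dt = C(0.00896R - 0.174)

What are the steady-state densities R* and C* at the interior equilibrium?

R* ≈ 19.4, C* ≈ 39.6

From dC/dt = 0 with C > 0: 0.00896R* = 0.174, so R* = 19.4.
Substitute into dR/dt = 0: 0.639(1 - 19.4/51.9) = 0.0101C*.
The bracket is 0.626, giving C* = 0.4/0.0101 = 39.6.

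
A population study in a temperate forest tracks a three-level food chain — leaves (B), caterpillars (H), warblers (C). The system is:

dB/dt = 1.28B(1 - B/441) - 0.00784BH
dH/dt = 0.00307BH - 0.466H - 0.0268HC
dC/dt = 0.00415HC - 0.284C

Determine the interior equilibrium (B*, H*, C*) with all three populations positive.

From dC/dt = 0: 0.00415H* = 0.284, so H* = 68.4.
From dB/dt = 0: 1.28(1 - B*/441) = 0.00784·68.4, giving B* = 441·(1 - 0.419) = 256.
From dH/dt = 0: 0.00307·256 - 0.466 = 0.0268C*, so C* = 0.32/0.0268 = 12.

B* ≈ 256, H* ≈ 68.4, C* ≈ 12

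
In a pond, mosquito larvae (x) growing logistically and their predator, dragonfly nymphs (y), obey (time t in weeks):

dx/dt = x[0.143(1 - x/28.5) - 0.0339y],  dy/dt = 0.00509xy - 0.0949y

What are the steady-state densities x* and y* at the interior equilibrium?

From dy/dt = 0 with y > 0: 0.00509x* = 0.0949, so x* = 18.6.
Substitute into dx/dt = 0: 0.143(1 - 18.6/28.5) = 0.0339y*.
The bracket is 0.346, giving y* = 0.0495/0.0339 = 1.46.

x* ≈ 18.6, y* ≈ 1.46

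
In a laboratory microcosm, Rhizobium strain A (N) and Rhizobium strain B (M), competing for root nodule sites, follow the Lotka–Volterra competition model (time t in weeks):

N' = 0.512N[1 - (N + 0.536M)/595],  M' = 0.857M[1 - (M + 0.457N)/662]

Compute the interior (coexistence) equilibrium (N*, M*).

N* ≈ 318, M* ≈ 517

Setting both brackets to zero gives the nullclines N + 0.536M = 595 and 0.457N + M = 662.
Substituting M = 662 - 0.457N into the first: N(1 - 0.536·0.457) = 595 - 0.536·662.
So N* = 240/0.755 = 318, and then M* = 662 - 0.457·318 = 517.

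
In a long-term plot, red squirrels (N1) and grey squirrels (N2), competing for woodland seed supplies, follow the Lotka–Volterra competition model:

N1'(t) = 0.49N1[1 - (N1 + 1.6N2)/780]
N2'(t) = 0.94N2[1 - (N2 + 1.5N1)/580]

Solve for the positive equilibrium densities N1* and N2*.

N1* ≈ 106, N2* ≈ 421

Setting both brackets to zero gives the nullclines N1 + 1.6N2 = 780 and 1.5N1 + N2 = 580.
Substituting N2 = 580 - 1.5N1 into the first: N1(1 - 1.6·1.5) = 780 - 1.6·580.
So N1* = -148/-1.4 = 106, and then N2* = 580 - 1.5·106 = 421.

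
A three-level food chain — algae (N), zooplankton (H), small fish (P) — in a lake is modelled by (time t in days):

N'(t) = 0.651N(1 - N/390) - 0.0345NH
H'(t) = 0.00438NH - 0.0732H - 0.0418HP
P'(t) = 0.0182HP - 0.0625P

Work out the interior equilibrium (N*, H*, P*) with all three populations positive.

From dP/dt = 0: 0.0182H* = 0.0625, so H* = 3.43.
From dN/dt = 0: 0.651(1 - N*/390) = 0.0345·3.43, giving N* = 390·(1 - 0.182) = 319.
From dH/dt = 0: 0.00438·319 - 0.0732 = 0.0418P*, so P* = 1.32/0.0418 = 31.7.

N* ≈ 319, H* ≈ 3.43, P* ≈ 31.7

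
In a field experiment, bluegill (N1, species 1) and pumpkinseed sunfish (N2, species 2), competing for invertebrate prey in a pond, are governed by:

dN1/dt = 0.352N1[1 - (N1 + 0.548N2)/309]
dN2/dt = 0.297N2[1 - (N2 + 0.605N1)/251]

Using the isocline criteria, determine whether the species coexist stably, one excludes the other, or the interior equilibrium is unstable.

Compare the nullcline intercepts: K1/α12 = 309/0.548 = 564 > K2 = 251; K2/α21 = 251/0.605 = 415 > K1 = 309.
Since both inequalities hold, each species can invade when rare, so the interior equilibrium is stable.

stable coexistence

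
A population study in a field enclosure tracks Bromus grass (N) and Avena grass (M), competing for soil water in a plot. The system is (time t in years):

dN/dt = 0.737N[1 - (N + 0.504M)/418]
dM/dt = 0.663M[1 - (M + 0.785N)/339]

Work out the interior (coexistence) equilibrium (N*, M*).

Setting both brackets to zero gives the nullclines N + 0.504M = 418 and 0.785N + M = 339.
Substituting M = 339 - 0.785N into the first: N(1 - 0.504·0.785) = 418 - 0.504·339.
So N* = 247/0.604 = 409, and then M* = 339 - 0.785·409 = 18.

N* ≈ 409, M* ≈ 18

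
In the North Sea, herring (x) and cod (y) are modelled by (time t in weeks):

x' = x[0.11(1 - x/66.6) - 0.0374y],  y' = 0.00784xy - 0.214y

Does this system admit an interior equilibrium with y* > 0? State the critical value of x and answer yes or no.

Threshold x = 27.3; K > 27.3, so yes, the predator persists.

The predator equation gives dy/dt > 0 only when x > 0.214/0.00784 = 27.3.
Without the predator, x → K = 66.6. Since 66.6 > 27.3, the predator can invade and persist.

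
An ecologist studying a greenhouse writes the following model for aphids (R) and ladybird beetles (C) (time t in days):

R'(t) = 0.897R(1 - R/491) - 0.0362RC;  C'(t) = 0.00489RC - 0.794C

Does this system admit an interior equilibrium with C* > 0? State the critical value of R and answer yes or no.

The predator equation gives dC/dt > 0 only when R > 0.794/0.00489 = 162.
Without the predator, R → K = 491. Since 491 > 162, the predator can invade and persist.

Threshold R = 162; K > 162, so yes, the predator persists.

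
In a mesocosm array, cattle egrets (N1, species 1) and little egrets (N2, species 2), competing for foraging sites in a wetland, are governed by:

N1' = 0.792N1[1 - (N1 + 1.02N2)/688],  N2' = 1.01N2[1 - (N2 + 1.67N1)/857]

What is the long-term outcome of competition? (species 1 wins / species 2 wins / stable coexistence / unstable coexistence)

Compare the nullcline intercepts: K1/α12 = 688/1.02 = 675 < K2 = 857; K2/α21 = 857/1.67 = 513 < K1 = 688.
Since both are reversed, neither can invade when rare; the interior point is a saddle.

unstable coexistence (outcome depends on initial conditions)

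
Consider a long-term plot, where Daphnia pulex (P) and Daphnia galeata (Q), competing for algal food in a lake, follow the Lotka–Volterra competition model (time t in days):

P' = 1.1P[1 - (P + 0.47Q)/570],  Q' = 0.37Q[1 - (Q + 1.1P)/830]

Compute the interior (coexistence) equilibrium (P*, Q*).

Setting both brackets to zero gives the nullclines P + 0.47Q = 570 and 1.1P + Q = 830.
Substituting Q = 830 - 1.1P into the first: P(1 - 0.47·1.1) = 570 - 0.47·830.
So P* = 180/0.483 = 372, and then Q* = 830 - 1.1·372 = 420.

P* ≈ 372, Q* ≈ 420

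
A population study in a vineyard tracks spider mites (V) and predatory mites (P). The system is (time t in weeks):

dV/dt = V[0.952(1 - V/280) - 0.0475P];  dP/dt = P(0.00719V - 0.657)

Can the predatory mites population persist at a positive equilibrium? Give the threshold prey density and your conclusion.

Threshold V = 91.4; K > 91.4, so yes, the predator persists.

The predator equation gives dP/dt > 0 only when V > 0.657/0.00719 = 91.4.
Without the predator, V → K = 280. Since 280 > 91.4, the predator can invade and persist.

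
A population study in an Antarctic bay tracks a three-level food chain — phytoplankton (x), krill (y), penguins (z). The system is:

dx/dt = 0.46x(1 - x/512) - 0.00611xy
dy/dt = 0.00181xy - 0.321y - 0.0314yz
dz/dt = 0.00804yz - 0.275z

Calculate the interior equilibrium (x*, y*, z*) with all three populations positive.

From dz/dt = 0: 0.00804y* = 0.275, so y* = 34.2.
From dx/dt = 0: 0.46(1 - x*/512) = 0.00611·34.2, giving x* = 512·(1 - 0.454) = 279.
From dy/dt = 0: 0.00181·279 - 0.321 = 0.0314z*, so z* = 0.185/0.0314 = 5.88.

x* ≈ 279, y* ≈ 34.2, z* ≈ 5.88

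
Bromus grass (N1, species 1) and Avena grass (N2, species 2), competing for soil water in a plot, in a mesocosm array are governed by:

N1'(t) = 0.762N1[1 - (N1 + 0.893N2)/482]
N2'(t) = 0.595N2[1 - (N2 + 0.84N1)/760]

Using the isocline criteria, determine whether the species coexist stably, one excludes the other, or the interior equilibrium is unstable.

Compare the nullcline intercepts: K1/α12 = 482/0.893 = 540 < K2 = 760; K2/α21 = 760/0.84 = 905 > K1 = 482.
Since the inequalities point opposite ways, species 2 can invade but species 1 cannot.

species 2 excludes species 1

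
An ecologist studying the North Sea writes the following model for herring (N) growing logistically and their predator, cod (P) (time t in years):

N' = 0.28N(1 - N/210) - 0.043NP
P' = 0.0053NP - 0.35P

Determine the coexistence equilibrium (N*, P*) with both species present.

N* ≈ 66, P* ≈ 4.46

From dP/dt = 0 with P > 0: 0.0053N* = 0.35, so N* = 66.
Substitute into dN/dt = 0: 0.28(1 - 66/210) = 0.043P*.
The bracket is 0.686, giving P* = 0.192/0.043 = 4.46.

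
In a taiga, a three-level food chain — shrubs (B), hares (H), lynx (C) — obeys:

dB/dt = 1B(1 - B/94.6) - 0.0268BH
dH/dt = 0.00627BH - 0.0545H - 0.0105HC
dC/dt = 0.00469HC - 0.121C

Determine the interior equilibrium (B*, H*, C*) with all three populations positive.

From dC/dt = 0: 0.00469H* = 0.121, so H* = 25.8.
From dB/dt = 0: 1(1 - B*/94.6) = 0.0268·25.8, giving B* = 94.6·(1 - 0.691) = 29.2.
From dH/dt = 0: 0.00627·29.2 - 0.0545 = 0.0105C*, so C* = 0.129/0.0105 = 12.2.

B* ≈ 29.2, H* ≈ 25.8, C* ≈ 12.2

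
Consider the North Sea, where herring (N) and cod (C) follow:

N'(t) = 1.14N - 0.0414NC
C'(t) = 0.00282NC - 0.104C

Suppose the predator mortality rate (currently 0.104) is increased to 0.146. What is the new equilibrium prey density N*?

N* ≈ 51.8

At the interior fixed point, setting dC/dt = 0 with C > 0 fixes N* = (predator death rate)/(NC coefficient) — independent of the other coefficients.
With the change, N* = 0.146/0.00282 = 51.8; it rises from 36.9.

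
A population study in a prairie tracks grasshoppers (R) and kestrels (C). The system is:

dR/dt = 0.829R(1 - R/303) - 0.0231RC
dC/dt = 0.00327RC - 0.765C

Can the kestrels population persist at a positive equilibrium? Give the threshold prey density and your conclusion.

Threshold R = 234; K > 234, so yes, the predator persists.

The predator equation gives dC/dt > 0 only when R > 0.765/0.00327 = 234.
Without the predator, R → K = 303. Since 303 > 234, the predator can invade and persist.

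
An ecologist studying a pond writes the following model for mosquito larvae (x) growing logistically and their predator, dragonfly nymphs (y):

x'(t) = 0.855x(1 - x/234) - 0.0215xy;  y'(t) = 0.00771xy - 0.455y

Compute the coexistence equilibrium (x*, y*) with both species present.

x* ≈ 59, y* ≈ 29.7

From dy/dt = 0 with y > 0: 0.00771x* = 0.455, so x* = 59.
Substitute into dx/dt = 0: 0.855(1 - 59/234) = 0.0215y*.
The bracket is 0.748, giving y* = 0.639/0.0215 = 29.7.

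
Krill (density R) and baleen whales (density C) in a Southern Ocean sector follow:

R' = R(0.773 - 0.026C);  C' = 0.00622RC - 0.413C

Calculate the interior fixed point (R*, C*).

R* ≈ 66.4, C* ≈ 29.7

Set dC/dt = 0 with C > 0: 0.00622R - 0.413 = 0, so R* = 0.413/0.00622 = 66.4.
Set dR/dt = 0 with R > 0: 0.773 - 0.026C = 0, so C* = 0.773/0.026 = 29.7.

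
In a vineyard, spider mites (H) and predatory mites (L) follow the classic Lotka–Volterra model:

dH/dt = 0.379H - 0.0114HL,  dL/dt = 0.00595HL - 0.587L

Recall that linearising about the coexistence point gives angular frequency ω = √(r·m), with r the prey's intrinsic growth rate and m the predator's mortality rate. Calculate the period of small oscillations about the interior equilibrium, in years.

Here r = 0.379 and m = 0.587, so r·m = 0.222.
ω = √0.222 = 0.472 per year, hence T = 2π/ω ≈ 13.3 years.

T ≈ 13.3 years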